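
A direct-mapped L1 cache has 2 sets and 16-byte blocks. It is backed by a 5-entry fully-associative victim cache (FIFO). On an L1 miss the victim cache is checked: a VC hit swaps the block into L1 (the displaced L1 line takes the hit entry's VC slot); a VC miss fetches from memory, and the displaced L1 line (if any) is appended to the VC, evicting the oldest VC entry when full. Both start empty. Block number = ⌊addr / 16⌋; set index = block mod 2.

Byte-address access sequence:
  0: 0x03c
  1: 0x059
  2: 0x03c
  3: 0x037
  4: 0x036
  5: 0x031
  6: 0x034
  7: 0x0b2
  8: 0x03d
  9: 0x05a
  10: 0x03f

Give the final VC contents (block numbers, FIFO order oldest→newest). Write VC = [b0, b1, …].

VC = [5, 11]

0: 0x3c (blk 3, set 1) → MISS  vc=[]
1: 0x59 (blk 5, set 1) → MISS  vc=[3]
2: 0x3c (blk 3, set 1) → VC-HIT  vc=[5]
3: 0x37 (blk 3, set 1) → L1-HIT  vc=[5]
4: 0x36 (blk 3, set 1) → L1-HIT  vc=[5]
5: 0x31 (blk 3, set 1) → L1-HIT  vc=[5]
6: 0x34 (blk 3, set 1) → L1-HIT  vc=[5]
7: 0xb2 (blk 11, set 1) → MISS  vc=[5, 3]
8: 0x3d (blk 3, set 1) → VC-HIT  vc=[5, 11]
9: 0x5a (blk 5, set 1) → VC-HIT  vc=[3, 11]
10: 0x3f (blk 3, set 1) → VC-HIT  vc=[5, 11]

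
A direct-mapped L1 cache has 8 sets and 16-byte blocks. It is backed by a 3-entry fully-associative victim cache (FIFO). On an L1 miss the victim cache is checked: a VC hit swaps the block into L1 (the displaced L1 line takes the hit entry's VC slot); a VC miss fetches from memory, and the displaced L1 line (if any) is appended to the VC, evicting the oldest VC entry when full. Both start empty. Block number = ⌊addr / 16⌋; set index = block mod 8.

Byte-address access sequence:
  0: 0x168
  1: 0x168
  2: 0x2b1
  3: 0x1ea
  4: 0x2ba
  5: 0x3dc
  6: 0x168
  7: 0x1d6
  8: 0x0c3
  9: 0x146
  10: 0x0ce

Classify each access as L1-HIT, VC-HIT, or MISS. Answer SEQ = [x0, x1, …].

0: 0x168 (blk 22, set 6) → MISS  vc=[]
1: 0x168 (blk 22, set 6) → L1-HIT  vc=[]
2: 0x2b1 (blk 43, set 3) → MISS  vc=[]
3: 0x1ea (blk 30, set 6) → MISS  vc=[22]
4: 0x2ba (blk 43, set 3) → L1-HIT  vc=[22]
5: 0x3dc (blk 61, set 5) → MISS  vc=[22]
6: 0x168 (blk 22, set 6) → VC-HIT  vc=[30]
7: 0x1d6 (blk 29, set 5) → MISS  vc=[30, 61]
8: 0xc3 (blk 12, set 4) → MISS  vc=[30, 61]
9: 0x146 (blk 20, set 4) → MISS  vc=[30, 61, 12]
10: 0xce (blk 12, set 4) → VC-HIT  vc=[30, 61, 20]

SEQ = [MISS, L1-HIT, MISS, MISS, L1-HIT, MISS, VC-HIT, MISS, MISS, MISS, VC-HIT]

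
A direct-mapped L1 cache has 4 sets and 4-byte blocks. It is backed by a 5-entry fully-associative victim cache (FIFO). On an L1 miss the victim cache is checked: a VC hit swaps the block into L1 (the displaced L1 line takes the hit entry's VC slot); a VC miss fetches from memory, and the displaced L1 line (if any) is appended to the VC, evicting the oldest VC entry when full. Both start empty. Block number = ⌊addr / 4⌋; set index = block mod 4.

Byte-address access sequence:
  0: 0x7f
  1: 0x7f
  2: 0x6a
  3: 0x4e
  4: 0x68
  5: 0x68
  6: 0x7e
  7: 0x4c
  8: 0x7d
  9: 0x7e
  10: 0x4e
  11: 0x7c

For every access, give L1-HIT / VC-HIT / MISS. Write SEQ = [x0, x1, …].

  [0] addr=0x7f blk=31 s=3: MISS | VC []
  [1] addr=0x7f blk=31 s=3: L1-HIT | VC []
  [2] addr=0x6a blk=26 s=2: MISS | VC []
  [3] addr=0x4e blk=19 s=3: MISS | VC [31]
  [4] addr=0x68 blk=26 s=2: L1-HIT | VC [31]
  [5] addr=0x68 blk=26 s=2: L1-HIT | VC [31]
  [6] addr=0x7e blk=31 s=3: VC-HIT | VC [19]
  [7] addr=0x4c blk=19 s=3: VC-HIT | VC [31]
  [8] addr=0x7d blk=31 s=3: VC-HIT | VC [19]
  [9] addr=0x7e blk=31 s=3: L1-HIT | VC [19]
  [10] addr=0x4e blk=19 s=3: VC-HIT | VC [31]
  [11] addr=0x7c blk=31 s=3: VC-HIT | VC [19]

SEQ = [MISS, L1-HIT, MISS, MISS, L1-HIT, L1-HIT, VC-HIT, VC-HIT, VC-HIT, L1-HIT, VC-HIT, VC-HIT]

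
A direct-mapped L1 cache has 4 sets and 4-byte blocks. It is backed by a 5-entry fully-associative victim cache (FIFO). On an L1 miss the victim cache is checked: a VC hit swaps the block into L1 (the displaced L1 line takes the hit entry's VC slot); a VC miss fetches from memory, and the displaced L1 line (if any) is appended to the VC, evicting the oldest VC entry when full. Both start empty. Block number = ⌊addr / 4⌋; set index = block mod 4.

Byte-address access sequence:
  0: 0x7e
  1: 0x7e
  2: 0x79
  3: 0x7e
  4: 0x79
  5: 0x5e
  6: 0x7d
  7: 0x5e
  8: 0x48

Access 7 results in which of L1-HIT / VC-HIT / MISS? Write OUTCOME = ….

0: 0x7e (blk 31, set 3) → MISS  vc=[]
1: 0x7e (blk 31, set 3) → L1-HIT  vc=[]
2: 0x79 (blk 30, set 2) → MISS  vc=[]
3: 0x7e (blk 31, set 3) → L1-HIT  vc=[]
4: 0x79 (blk 30, set 2) → L1-HIT  vc=[]
5: 0x5e (blk 23, set 3) → MISS  vc=[31]
6: 0x7d (blk 31, set 3) → VC-HIT  vc=[23]
7: 0x5e (blk 23, set 3) → VC-HIT  vc=[31]
8: 0x48 (blk 18, set 2) → MISS  vc=[31, 30]

OUTCOME = VC-HIT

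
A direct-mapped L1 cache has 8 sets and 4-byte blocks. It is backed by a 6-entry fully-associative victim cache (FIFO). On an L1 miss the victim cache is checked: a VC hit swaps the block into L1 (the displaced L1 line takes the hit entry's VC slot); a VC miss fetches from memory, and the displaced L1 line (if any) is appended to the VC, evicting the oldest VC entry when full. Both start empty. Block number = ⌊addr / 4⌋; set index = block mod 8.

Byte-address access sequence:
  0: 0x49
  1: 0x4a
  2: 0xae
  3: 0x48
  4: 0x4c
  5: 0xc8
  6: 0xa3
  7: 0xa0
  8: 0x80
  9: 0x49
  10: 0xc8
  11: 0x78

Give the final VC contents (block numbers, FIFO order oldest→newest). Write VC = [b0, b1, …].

0: 0x49 (blk 18, set 2) → MISS  vc=[]
1: 0x4a (blk 18, set 2) → L1-HIT  vc=[]
2: 0xae (blk 43, set 3) → MISS  vc=[]
3: 0x48 (blk 18, set 2) → L1-HIT  vc=[]
4: 0x4c (blk 19, set 3) → MISS  vc=[43]
5: 0xc8 (blk 50, set 2) → MISS  vc=[43, 18]
6: 0xa3 (blk 40, set 0) → MISS  vc=[43, 18]
7: 0xa0 (blk 40, set 0) → L1-HIT  vc=[43, 18]
8: 0x80 (blk 32, set 0) → MISS  vc=[43, 18, 40]
9: 0x49 (blk 18, set 2) → VC-HIT  vc=[43, 50, 40]
10: 0xc8 (blk 50, set 2) → VC-HIT  vc=[43, 18, 40]
11: 0x78 (blk 30, set 6) → MISS  vc=[43, 18, 40]

VC = [43, 18, 40]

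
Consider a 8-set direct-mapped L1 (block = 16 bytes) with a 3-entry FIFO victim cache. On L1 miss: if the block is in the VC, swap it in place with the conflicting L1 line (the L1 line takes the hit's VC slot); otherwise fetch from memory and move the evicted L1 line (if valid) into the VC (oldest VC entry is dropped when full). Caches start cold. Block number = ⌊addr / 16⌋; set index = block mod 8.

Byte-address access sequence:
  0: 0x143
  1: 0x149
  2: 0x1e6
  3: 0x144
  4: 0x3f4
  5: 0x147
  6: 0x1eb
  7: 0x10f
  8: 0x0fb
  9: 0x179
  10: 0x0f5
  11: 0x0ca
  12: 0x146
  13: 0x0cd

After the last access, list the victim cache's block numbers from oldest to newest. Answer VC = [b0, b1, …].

0: 0x143 (blk 20, set 4) → MISS  vc=[]
1: 0x149 (blk 20, set 4) → L1-HIT  vc=[]
2: 0x1e6 (blk 30, set 6) → MISS  vc=[]
3: 0x144 (blk 20, set 4) → L1-HIT  vc=[]
4: 0x3f4 (blk 63, set 7) → MISS  vc=[]
5: 0x147 (blk 20, set 4) → L1-HIT  vc=[]
6: 0x1eb (blk 30, set 6) → L1-HIT  vc=[]
7: 0x10f (blk 16, set 0) → MISS  vc=[]
8: 0xfb (blk 15, set 7) → MISS  vc=[63]
9: 0x179 (blk 23, set 7) → MISS  vc=[63, 15]
10: 0xf5 (blk 15, set 7) → VC-HIT  vc=[63, 23]
11: 0xca (blk 12, set 4) → MISS  vc=[63, 23, 20]
12: 0x146 (blk 20, set 4) → VC-HIT  vc=[63, 23, 12]
13: 0xcd (blk 12, set 4) → VC-HIT  vc=[63, 23, 20]

VC = [63, 23, 20]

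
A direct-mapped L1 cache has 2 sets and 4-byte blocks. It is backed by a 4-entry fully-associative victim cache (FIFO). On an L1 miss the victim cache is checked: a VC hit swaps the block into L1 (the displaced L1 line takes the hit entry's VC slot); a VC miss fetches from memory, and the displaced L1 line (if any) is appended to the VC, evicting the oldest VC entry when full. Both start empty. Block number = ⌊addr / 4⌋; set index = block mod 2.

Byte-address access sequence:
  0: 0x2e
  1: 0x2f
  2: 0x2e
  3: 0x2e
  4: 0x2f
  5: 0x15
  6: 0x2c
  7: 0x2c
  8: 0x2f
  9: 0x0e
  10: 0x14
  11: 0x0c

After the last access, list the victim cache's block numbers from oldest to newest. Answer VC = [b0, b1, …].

VC = [5, 11]

  [0] addr=0x2e blk=11 s=1: MISS | VC []
  [1] addr=0x2f blk=11 s=1: L1-HIT | VC []
  [2] addr=0x2e blk=11 s=1: L1-HIT | VC []
  [3] addr=0x2e blk=11 s=1: L1-HIT | VC []
  [4] addr=0x2f blk=11 s=1: L1-HIT | VC []
  [5] addr=0x15 blk=5 s=1: MISS | VC [11]
  [6] addr=0x2c blk=11 s=1: VC-HIT | VC [5]
  [7] addr=0x2c blk=11 s=1: L1-HIT | VC [5]
  [8] addr=0x2f blk=11 s=1: L1-HIT | VC [5]
  [9] addr=0xe blk=3 s=1: MISS | VC [5, 11]
  [10] addr=0x14 blk=5 s=1: VC-HIT | VC [3, 11]
  [11] addr=0xc blk=3 s=1: VC-HIT | VC [5, 11]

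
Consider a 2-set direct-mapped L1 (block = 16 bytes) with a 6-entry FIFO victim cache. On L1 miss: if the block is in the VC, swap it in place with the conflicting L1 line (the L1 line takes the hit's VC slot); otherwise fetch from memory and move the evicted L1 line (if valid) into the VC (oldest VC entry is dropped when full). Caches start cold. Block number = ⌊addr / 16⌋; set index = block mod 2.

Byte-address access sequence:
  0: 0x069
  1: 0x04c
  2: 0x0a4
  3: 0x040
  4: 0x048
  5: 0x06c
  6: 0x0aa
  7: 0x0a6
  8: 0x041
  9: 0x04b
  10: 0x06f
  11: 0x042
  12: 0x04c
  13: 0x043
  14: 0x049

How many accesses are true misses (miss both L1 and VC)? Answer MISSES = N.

MISSES = 3

#0 0x69→b6/s0 MISS; vc=[]
#1 0x4c→b4/s0 MISS; vc=[6]
#2 0xa4→b10/s0 MISS; vc=[6,4]
#3 0x40→b4/s0 VC-HIT; vc=[6,10]
#4 0x48→b4/s0 L1-HIT; vc=[6,10]
#5 0x6c→b6/s0 VC-HIT; vc=[4,10]
#6 0xaa→b10/s0 VC-HIT; vc=[4,6]
#7 0xa6→b10/s0 L1-HIT; vc=[4,6]
#8 0x41→b4/s0 VC-HIT; vc=[10,6]
#9 0x4b→b4/s0 L1-HIT; vc=[10,6]
#10 0x6f→b6/s0 VC-HIT; vc=[10,4]
#11 0x42→b4/s0 VC-HIT; vc=[10,6]
#12 0x4c→b4/s0 L1-HIT; vc=[10,6]
#13 0x43→b4/s0 L1-HIT; vc=[10,6]
#14 0x49→b4/s0 L1-HIT; vc=[10,6]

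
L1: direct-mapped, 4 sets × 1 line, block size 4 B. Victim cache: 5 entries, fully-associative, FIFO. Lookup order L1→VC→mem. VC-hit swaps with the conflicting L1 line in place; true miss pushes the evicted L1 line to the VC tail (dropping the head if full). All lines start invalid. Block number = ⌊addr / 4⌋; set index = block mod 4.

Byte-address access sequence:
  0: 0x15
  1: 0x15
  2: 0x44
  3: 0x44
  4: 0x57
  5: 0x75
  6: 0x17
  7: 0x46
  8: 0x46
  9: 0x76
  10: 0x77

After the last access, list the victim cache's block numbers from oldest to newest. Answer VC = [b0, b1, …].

VC = [17, 5, 21]

  [0] addr=0x15 blk=5 s=1: MISS | VC []
  [1] addr=0x15 blk=5 s=1: L1-HIT | VC []
  [2] addr=0x44 blk=17 s=1: MISS | VC [5]
  [3] addr=0x44 blk=17 s=1: L1-HIT | VC [5]
  [4] addr=0x57 blk=21 s=1: MISS | VC [5, 17]
  [5] addr=0x75 blk=29 s=1: MISS | VC [5, 17, 21]
  [6] addr=0x17 blk=5 s=1: VC-HIT | VC [29, 17, 21]
  [7] addr=0x46 blk=17 s=1: VC-HIT | VC [29, 5, 21]
  [8] addr=0x46 blk=17 s=1: L1-HIT | VC [29, 5, 21]
  [9] addr=0x76 blk=29 s=1: VC-HIT | VC [17, 5, 21]
  [10] addr=0x77 blk=29 s=1: L1-HIT | VC [17, 5, 21]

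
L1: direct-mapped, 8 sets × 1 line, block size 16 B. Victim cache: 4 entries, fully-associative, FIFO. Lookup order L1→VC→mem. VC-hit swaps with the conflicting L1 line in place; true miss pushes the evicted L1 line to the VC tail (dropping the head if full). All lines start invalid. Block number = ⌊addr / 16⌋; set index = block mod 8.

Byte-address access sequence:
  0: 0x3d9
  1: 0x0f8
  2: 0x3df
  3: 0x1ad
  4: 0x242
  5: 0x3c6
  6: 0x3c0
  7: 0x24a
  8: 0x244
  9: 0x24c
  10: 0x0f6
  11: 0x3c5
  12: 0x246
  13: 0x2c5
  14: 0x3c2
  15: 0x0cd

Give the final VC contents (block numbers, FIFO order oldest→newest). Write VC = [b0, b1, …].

#0 0x3d9→b61/s5 MISS; vc=[]
#1 0xf8→b15/s7 MISS; vc=[]
#2 0x3df→b61/s5 L1-HIT; vc=[]
#3 0x1ad→b26/s2 MISS; vc=[]
#4 0x242→b36/s4 MISS; vc=[]
#5 0x3c6→b60/s4 MISS; vc=[36]
#6 0x3c0→b60/s4 L1-HIT; vc=[36]
#7 0x24a→b36/s4 VC-HIT; vc=[60]
#8 0x244→b36/s4 L1-HIT; vc=[60]
#9 0x24c→b36/s4 L1-HIT; vc=[60]
#10 0xf6→b15/s7 L1-HIT; vc=[60]
#11 0x3c5→b60/s4 VC-HIT; vc=[36]
#12 0x246→b36/s4 VC-HIT; vc=[60]
#13 0x2c5→b44/s4 MISS; vc=[60,36]
#14 0x3c2→b60/s4 VC-HIT; vc=[44,36]
#15 0xcd→b12/s4 MISS; vc=[44,36,60]

VC = [44, 36, 60]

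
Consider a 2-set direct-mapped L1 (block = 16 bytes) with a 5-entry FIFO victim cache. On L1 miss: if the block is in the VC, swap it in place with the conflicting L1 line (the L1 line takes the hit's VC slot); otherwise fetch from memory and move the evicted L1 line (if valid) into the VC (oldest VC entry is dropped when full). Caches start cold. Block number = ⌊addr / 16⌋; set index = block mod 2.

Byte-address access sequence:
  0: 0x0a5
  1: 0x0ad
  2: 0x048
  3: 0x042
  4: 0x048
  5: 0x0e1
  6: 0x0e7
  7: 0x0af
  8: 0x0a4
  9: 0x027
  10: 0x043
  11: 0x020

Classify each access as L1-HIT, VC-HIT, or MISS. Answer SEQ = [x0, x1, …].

SEQ = [MISS, L1-HIT, MISS, L1-HIT, L1-HIT, MISS, L1-HIT, VC-HIT, L1-HIT, MISS, VC-HIT, VC-HIT]

#0 0xa5→b10/s0 MISS; vc=[]
#1 0xad→b10/s0 L1-HIT; vc=[]
#2 0x48→b4/s0 MISS; vc=[10]
#3 0x42→b4/s0 L1-HIT; vc=[10]
#4 0x48→b4/s0 L1-HIT; vc=[10]
#5 0xe1→b14/s0 MISS; vc=[10,4]
#6 0xe7→b14/s0 L1-HIT; vc=[10,4]
#7 0xaf→b10/s0 VC-HIT; vc=[14,4]
#8 0xa4→b10/s0 L1-HIT; vc=[14,4]
#9 0x27→b2/s0 MISS; vc=[14,4,10]
#10 0x43→b4/s0 VC-HIT; vc=[14,2,10]
#11 0x20→b2/s0 VC-HIT; vc=[14,4,10]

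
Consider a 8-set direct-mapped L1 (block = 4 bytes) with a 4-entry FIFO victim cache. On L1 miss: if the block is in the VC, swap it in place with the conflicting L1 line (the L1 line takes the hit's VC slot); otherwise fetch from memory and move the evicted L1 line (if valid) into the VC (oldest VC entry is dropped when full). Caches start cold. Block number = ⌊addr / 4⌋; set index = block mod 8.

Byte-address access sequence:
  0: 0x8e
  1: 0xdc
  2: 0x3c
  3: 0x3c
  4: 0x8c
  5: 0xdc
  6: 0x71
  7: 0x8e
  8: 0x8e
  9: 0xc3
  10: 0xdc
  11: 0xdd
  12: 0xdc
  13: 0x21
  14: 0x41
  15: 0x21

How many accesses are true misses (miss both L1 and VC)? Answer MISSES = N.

MISSES = 7

#0 0x8e→b35/s3 MISS; vc=[]
#1 0xdc→b55/s7 MISS; vc=[]
#2 0x3c→b15/s7 MISS; vc=[55]
#3 0x3c→b15/s7 L1-HIT; vc=[55]
#4 0x8c→b35/s3 L1-HIT; vc=[55]
#5 0xdc→b55/s7 VC-HIT; vc=[15]
#6 0x71→b28/s4 MISS; vc=[15]
#7 0x8e→b35/s3 L1-HIT; vc=[15]
#8 0x8e→b35/s3 L1-HIT; vc=[15]
#9 0xc3→b48/s0 MISS; vc=[15]
#10 0xdc→b55/s7 L1-HIT; vc=[15]
#11 0xdd→b55/s7 L1-HIT; vc=[15]
#12 0xdc→b55/s7 L1-HIT; vc=[15]
#13 0x21→b8/s0 MISS; vc=[15,48]
#14 0x41→b16/s0 MISS; vc=[15,48,8]
#15 0x21→b8/s0 VC-HIT; vc=[15,48,16]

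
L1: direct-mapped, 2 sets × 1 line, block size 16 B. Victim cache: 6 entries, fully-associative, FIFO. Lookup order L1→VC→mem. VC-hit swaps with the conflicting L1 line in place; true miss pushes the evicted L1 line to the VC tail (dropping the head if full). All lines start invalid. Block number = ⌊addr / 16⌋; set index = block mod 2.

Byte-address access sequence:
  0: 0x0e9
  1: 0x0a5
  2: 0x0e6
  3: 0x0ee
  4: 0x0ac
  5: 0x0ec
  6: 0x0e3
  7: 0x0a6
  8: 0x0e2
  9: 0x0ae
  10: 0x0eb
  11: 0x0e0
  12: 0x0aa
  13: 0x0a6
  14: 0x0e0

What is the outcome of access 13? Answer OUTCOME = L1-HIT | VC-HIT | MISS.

OUTCOME = L1-HIT

#0 0xe9→b14/s0 MISS; vc=[]
#1 0xa5→b10/s0 MISS; vc=[14]
#2 0xe6→b14/s0 VC-HIT; vc=[10]
#3 0xee→b14/s0 L1-HIT; vc=[10]
#4 0xac→b10/s0 VC-HIT; vc=[14]
#5 0xec→b14/s0 VC-HIT; vc=[10]
#6 0xe3→b14/s0 L1-HIT; vc=[10]
#7 0xa6→b10/s0 VC-HIT; vc=[14]
#8 0xe2→b14/s0 VC-HIT; vc=[10]
#9 0xae→b10/s0 VC-HIT; vc=[14]
#10 0xeb→b14/s0 VC-HIT; vc=[10]
#11 0xe0→b14/s0 L1-HIT; vc=[10]
#12 0xaa→b10/s0 VC-HIT; vc=[14]
#13 0xa6→b10/s0 L1-HIT; vc=[14]
#14 0xe0→b14/s0 VC-HIT; vc=[10]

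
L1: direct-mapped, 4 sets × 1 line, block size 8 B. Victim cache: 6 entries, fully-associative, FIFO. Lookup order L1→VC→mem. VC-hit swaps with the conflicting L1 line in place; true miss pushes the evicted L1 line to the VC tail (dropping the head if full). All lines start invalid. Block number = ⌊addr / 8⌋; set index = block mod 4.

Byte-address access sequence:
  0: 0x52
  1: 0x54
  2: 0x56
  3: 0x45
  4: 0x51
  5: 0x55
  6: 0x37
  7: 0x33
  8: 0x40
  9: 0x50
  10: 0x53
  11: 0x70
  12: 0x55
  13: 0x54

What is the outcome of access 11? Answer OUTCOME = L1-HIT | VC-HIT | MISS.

OUTCOME = MISS

  [0] addr=0x52 blk=10 s=2: MISS | VC []
  [1] addr=0x54 blk=10 s=2: L1-HIT | VC []
  [2] addr=0x56 blk=10 s=2: L1-HIT | VC []
  [3] addr=0x45 blk=8 s=0: MISS | VC []
  [4] addr=0x51 blk=10 s=2: L1-HIT | VC []
  [5] addr=0x55 blk=10 s=2: L1-HIT | VC []
  [6] addr=0x37 blk=6 s=2: MISS | VC [10]
  [7] addr=0x33 blk=6 s=2: L1-HIT | VC [10]
  [8] addr=0x40 blk=8 s=0: L1-HIT | VC [10]
  [9] addr=0x50 blk=10 s=2: VC-HIT | VC [6]
  [10] addr=0x53 blk=10 s=2: L1-HIT | VC [6]
  [11] addr=0x70 blk=14 s=2: MISS | VC [6, 10]
  [12] addr=0x55 blk=10 s=2: VC-HIT | VC [6, 14]
  [13] addr=0x54 blk=10 s=2: L1-HIT | VC [6, 14]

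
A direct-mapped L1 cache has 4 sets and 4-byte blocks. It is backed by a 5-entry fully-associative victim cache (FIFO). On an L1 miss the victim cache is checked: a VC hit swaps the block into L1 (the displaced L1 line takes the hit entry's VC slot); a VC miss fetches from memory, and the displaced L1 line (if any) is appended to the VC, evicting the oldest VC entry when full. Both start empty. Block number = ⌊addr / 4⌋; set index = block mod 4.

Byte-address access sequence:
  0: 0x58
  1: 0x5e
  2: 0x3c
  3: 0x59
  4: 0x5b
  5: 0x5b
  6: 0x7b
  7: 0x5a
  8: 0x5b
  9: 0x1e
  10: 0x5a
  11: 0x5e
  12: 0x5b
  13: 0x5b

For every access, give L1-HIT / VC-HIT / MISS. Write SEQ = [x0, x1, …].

  [0] addr=0x58 blk=22 s=2: MISS | VC []
  [1] addr=0x5e blk=23 s=3: MISS | VC []
  [2] addr=0x3c blk=15 s=3: MISS | VC [23]
  [3] addr=0x59 blk=22 s=2: L1-HIT | VC [23]
  [4] addr=0x5b blk=22 s=2: L1-HIT | VC [23]
  [5] addr=0x5b blk=22 s=2: L1-HIT | VC [23]
  [6] addr=0x7b blk=30 s=2: MISS | VC [23, 22]
  [7] addr=0x5a blk=22 s=2: VC-HIT | VC [23, 30]
  [8] addr=0x5b blk=22 s=2: L1-HIT | VC [23, 30]
  [9] addr=0x1e blk=7 s=3: MISS | VC [23, 30, 15]
  [10] addr=0x5a blk=22 s=2: L1-HIT | VC [23, 30, 15]
  [11] addr=0x5e blk=23 s=3: VC-HIT | VC [7, 30, 15]
  [12] addr=0x5b blk=22 s=2: L1-HIT | VC [7, 30, 15]
  [13] addr=0x5b blk=22 s=2: L1-HIT | VC [7, 30, 15]

SEQ = [MISS, MISS, MISS, L1-HIT, L1-HIT, L1-HIT, MISS, VC-HIT, L1-HIT, MISS, L1-HIT, VC-HIT, L1-HIT, L1-HIT]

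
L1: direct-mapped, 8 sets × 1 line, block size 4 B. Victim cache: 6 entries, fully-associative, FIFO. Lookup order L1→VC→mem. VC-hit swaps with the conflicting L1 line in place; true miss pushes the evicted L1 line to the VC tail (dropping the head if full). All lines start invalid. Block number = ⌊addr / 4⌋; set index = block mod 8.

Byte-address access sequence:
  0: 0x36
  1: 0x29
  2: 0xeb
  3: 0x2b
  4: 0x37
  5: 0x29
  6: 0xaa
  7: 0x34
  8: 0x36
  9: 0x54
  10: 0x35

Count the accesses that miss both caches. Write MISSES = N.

MISSES = 5

  [0] addr=0x36 blk=13 s=5: MISS | VC []
  [1] addr=0x29 blk=10 s=2: MISS | VC []
  [2] addr=0xeb blk=58 s=2: MISS | VC [10]
  [3] addr=0x2b blk=10 s=2: VC-HIT | VC [58]
  [4] addr=0x37 blk=13 s=5: L1-HIT | VC [58]
  [5] addr=0x29 blk=10 s=2: L1-HIT | VC [58]
  [6] addr=0xaa blk=42 s=2: MISS | VC [58, 10]
  [7] addr=0x34 blk=13 s=5: L1-HIT | VC [58, 10]
  [8] addr=0x36 blk=13 s=5: L1-HIT | VC [58, 10]
  [9] addr=0x54 blk=21 s=5: MISS | VC [58, 10, 13]
  [10] addr=0x35 blk=13 s=5: VC-HIT | VC [58, 10, 21]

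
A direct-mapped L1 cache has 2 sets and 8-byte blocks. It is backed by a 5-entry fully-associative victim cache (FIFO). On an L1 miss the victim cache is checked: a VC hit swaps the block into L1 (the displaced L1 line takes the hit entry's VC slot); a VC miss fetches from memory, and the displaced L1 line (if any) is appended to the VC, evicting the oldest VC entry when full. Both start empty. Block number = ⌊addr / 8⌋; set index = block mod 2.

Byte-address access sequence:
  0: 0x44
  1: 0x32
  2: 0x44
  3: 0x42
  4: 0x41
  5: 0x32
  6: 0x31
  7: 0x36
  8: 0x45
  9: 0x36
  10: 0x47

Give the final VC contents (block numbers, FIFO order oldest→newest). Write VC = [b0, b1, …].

VC = [6]

#0 0x44→b8/s0 MISS; vc=[]
#1 0x32→b6/s0 MISS; vc=[8]
#2 0x44→b8/s0 VC-HIT; vc=[6]
#3 0x42→b8/s0 L1-HIT; vc=[6]
#4 0x41→b8/s0 L1-HIT; vc=[6]
#5 0x32→b6/s0 VC-HIT; vc=[8]
#6 0x31→b6/s0 L1-HIT; vc=[8]
#7 0x36→b6/s0 L1-HIT; vc=[8]
#8 0x45→b8/s0 VC-HIT; vc=[6]
#9 0x36→b6/s0 VC-HIT; vc=[8]
#10 0x47→b8/s0 VC-HIT; vc=[6]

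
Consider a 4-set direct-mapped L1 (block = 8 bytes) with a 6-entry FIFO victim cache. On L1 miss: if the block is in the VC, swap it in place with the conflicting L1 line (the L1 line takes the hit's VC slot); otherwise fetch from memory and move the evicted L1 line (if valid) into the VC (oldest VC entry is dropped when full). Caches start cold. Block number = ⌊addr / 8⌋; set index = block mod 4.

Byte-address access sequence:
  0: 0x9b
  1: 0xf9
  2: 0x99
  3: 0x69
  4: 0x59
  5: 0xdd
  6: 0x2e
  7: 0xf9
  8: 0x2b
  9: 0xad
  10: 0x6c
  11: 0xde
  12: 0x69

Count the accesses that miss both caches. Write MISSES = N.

#0 0x9b→b19/s3 MISS; vc=[]
#1 0xf9→b31/s3 MISS; vc=[19]
#2 0x99→b19/s3 VC-HIT; vc=[31]
#3 0x69→b13/s1 MISS; vc=[31]
#4 0x59→b11/s3 MISS; vc=[31,19]
#5 0xdd→b27/s3 MISS; vc=[31,19,11]
#6 0x2e→b5/s1 MISS; vc=[31,19,11,13]
#7 0xf9→b31/s3 VC-HIT; vc=[27,19,11,13]
#8 0x2b→b5/s1 L1-HIT; vc=[27,19,11,13]
#9 0xad→b21/s1 MISS; vc=[27,19,11,13,5]
#10 0x6c→b13/s1 VC-HIT; vc=[27,19,11,21,5]
#11 0xde→b27/s3 VC-HIT; vc=[31,19,11,21,5]
#12 0x69→b13/s1 L1-HIT; vc=[31,19,11,21,5]

MISSES = 7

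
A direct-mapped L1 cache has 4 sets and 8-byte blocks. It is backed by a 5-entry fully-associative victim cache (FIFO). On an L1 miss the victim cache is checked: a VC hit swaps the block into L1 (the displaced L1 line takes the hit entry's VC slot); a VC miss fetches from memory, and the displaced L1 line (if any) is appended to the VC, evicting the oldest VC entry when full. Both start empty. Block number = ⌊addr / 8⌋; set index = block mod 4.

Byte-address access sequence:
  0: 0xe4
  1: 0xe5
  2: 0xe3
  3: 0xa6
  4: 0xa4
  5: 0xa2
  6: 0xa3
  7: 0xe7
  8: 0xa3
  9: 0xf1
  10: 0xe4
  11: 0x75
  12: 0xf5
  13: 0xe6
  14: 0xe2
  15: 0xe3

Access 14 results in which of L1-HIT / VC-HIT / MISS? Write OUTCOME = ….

  [0] addr=0xe4 blk=28 s=0: MISS | VC []
  [1] addr=0xe5 blk=28 s=0: L1-HIT | VC []
  [2] addr=0xe3 blk=28 s=0: L1-HIT | VC []
  [3] addr=0xa6 blk=20 s=0: MISS | VC [28]
  [4] addr=0xa4 blk=20 s=0: L1-HIT | VC [28]
  [5] addr=0xa2 blk=20 s=0: L1-HIT | VC [28]
  [6] addr=0xa3 blk=20 s=0: L1-HIT | VC [28]
  [7] addr=0xe7 blk=28 s=0: VC-HIT | VC [20]
  [8] addr=0xa3 blk=20 s=0: VC-HIT | VC [28]
  [9] addr=0xf1 blk=30 s=2: MISS | VC [28]
  [10] addr=0xe4 blk=28 s=0: VC-HIT | VC [20]
  [11] addr=0x75 blk=14 s=2: MISS | VC [20, 30]
  [12] addr=0xf5 blk=30 s=2: VC-HIT | VC [20, 14]
  [13] addr=0xe6 blk=28 s=0: L1-HIT | VC [20, 14]
  [14] addr=0xe2 blk=28 s=0: L1-HIT | VC [20, 14]
  [15] addr=0xe3 blk=28 s=0: L1-HIT | VC [20, 14]

OUTCOME = L1-HIT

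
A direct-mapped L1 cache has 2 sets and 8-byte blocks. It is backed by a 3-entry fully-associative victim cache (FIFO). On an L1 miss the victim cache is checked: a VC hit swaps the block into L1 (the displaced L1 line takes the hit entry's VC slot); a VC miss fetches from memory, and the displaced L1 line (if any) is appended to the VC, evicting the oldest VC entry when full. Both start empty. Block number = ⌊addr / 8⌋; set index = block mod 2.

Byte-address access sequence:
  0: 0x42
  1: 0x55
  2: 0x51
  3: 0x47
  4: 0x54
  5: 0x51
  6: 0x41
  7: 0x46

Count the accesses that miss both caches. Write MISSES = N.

  [0] addr=0x42 blk=8 s=0: MISS | VC []
  [1] addr=0x55 blk=10 s=0: MISS | VC [8]
  [2] addr=0x51 blk=10 s=0: L1-HIT | VC [8]
  [3] addr=0x47 blk=8 s=0: VC-HIT | VC [10]
  [4] addr=0x54 blk=10 s=0: VC-HIT | VC [8]
  [5] addr=0x51 blk=10 s=0: L1-HIT | VC [8]
  [6] addr=0x41 blk=8 s=0: VC-HIT | VC [10]
  [7] addr=0x46 blk=8 s=0: L1-HIT | VC [10]

MISSES = 2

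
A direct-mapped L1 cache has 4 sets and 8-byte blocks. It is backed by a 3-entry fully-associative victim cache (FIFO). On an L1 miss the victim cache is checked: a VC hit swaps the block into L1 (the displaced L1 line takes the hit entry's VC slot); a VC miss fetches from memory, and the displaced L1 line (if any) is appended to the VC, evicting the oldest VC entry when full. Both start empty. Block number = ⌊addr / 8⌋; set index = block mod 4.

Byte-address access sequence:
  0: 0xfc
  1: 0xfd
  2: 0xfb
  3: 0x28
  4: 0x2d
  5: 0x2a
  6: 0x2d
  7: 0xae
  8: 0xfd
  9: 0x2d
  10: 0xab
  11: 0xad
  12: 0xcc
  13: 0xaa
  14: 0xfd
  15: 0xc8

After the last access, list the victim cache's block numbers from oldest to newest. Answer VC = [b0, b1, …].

0: 0xfc (blk 31, set 3) → MISS  vc=[]
1: 0xfd (blk 31, set 3) → L1-HIT  vc=[]
2: 0xfb (blk 31, set 3) → L1-HIT  vc=[]
3: 0x28 (blk 5, set 1) → MISS  vc=[]
4: 0x2d (blk 5, set 1) → L1-HIT  vc=[]
5: 0x2a (blk 5, set 1) → L1-HIT  vc=[]
6: 0x2d (blk 5, set 1) → L1-HIT  vc=[]
7: 0xae (blk 21, set 1) → MISS  vc=[5]
8: 0xfd (blk 31, set 3) → L1-HIT  vc=[5]
9: 0x2d (blk 5, set 1) → VC-HIT  vc=[21]
10: 0xab (blk 21, set 1) → VC-HIT  vc=[5]
11: 0xad (blk 21, set 1) → L1-HIT  vc=[5]
12: 0xcc (blk 25, set 1) → MISS  vc=[5, 21]
13: 0xaa (blk 21, set 1) → VC-HIT  vc=[5, 25]
14: 0xfd (blk 31, set 3) → L1-HIT  vc=[5, 25]
15: 0xc8 (blk 25, set 1) → VC-HIT  vc=[5, 21]

VC = [5, 21]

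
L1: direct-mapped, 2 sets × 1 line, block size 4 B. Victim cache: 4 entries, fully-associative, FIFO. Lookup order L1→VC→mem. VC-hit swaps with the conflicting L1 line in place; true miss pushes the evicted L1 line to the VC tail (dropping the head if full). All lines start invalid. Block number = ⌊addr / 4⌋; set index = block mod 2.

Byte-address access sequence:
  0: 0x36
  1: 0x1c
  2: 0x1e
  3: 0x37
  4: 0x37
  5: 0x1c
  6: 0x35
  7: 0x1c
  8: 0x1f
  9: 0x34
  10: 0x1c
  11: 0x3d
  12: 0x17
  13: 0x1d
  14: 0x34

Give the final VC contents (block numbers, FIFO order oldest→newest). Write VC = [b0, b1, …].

#0 0x36→b13/s1 MISS; vc=[]
#1 0x1c→b7/s1 MISS; vc=[13]
#2 0x1e→b7/s1 L1-HIT; vc=[13]
#3 0x37→b13/s1 VC-HIT; vc=[7]
#4 0x37→b13/s1 L1-HIT; vc=[7]
#5 0x1c→b7/s1 VC-HIT; vc=[13]
#6 0x35→b13/s1 VC-HIT; vc=[7]
#7 0x1c→b7/s1 VC-HIT; vc=[13]
#8 0x1f→b7/s1 L1-HIT; vc=[13]
#9 0x34→b13/s1 VC-HIT; vc=[7]
#10 0x1c→b7/s1 VC-HIT; vc=[13]
#11 0x3d→b15/s1 MISS; vc=[13,7]
#12 0x17→b5/s1 MISS; vc=[13,7,15]
#13 0x1d→b7/s1 VC-HIT; vc=[13,5,15]
#14 0x34→b13/s1 VC-HIT; vc=[7,5,15]

VC = [7, 5, 15]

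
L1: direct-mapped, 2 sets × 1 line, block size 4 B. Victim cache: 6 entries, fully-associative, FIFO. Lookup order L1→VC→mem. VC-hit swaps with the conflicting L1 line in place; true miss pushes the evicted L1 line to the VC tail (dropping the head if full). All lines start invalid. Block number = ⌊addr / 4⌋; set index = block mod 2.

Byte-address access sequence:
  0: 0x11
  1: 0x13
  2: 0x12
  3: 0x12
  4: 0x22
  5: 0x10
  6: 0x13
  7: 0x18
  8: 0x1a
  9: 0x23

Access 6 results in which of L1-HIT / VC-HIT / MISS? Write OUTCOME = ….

OUTCOME = L1-HIT

#0 0x11→b4/s0 MISS; vc=[]
#1 0x13→b4/s0 L1-HIT; vc=[]
#2 0x12→b4/s0 L1-HIT; vc=[]
#3 0x12→b4/s0 L1-HIT; vc=[]
#4 0x22→b8/s0 MISS; vc=[4]
#5 0x10→b4/s0 VC-HIT; vc=[8]
#6 0x13→b4/s0 L1-HIT; vc=[8]
#7 0x18→b6/s0 MISS; vc=[8,4]
#8 0x1a→b6/s0 L1-HIT; vc=[8,4]
#9 0x23→b8/s0 VC-HIT; vc=[6,4]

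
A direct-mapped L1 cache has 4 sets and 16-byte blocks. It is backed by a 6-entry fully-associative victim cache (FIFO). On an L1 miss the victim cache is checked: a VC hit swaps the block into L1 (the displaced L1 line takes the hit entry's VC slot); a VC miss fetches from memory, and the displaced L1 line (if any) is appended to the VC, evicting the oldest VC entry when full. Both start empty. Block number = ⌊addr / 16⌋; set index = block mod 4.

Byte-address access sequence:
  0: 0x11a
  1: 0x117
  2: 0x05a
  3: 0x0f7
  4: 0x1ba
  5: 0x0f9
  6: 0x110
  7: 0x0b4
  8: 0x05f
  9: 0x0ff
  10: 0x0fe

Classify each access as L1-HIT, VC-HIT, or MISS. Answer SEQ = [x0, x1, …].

0: 0x11a (blk 17, set 1) → MISS  vc=[]
1: 0x117 (blk 17, set 1) → L1-HIT  vc=[]
2: 0x5a (blk 5, set 1) → MISS  vc=[17]
3: 0xf7 (blk 15, set 3) → MISS  vc=[17]
4: 0x1ba (blk 27, set 3) → MISS  vc=[17, 15]
5: 0xf9 (blk 15, set 3) → VC-HIT  vc=[17, 27]
6: 0x110 (blk 17, set 1) → VC-HIT  vc=[5, 27]
7: 0xb4 (blk 11, set 3) → MISS  vc=[5, 27, 15]
8: 0x5f (blk 5, set 1) → VC-HIT  vc=[17, 27, 15]
9: 0xff (blk 15, set 3) → VC-HIT  vc=[17, 27, 11]
10: 0xfe (blk 15, set 3) → L1-HIT  vc=[17, 27, 11]

SEQ = [MISS, L1-HIT, MISS, MISS, MISS, VC-HIT, VC-HIT, MISS, VC-HIT, VC-HIT, L1-HIT]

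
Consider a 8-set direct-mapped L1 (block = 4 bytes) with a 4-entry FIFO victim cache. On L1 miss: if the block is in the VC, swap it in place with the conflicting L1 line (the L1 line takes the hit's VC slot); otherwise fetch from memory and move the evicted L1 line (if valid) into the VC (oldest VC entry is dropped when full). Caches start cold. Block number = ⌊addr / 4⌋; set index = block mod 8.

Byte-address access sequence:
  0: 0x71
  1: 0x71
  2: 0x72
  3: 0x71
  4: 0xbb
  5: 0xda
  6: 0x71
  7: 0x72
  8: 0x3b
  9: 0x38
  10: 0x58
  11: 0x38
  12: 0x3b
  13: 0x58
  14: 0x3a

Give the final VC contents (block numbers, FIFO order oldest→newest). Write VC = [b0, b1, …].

0: 0x71 (blk 28, set 4) → MISS  vc=[]
1: 0x71 (blk 28, set 4) → L1-HIT  vc=[]
2: 0x72 (blk 28, set 4) → L1-HIT  vc=[]
3: 0x71 (blk 28, set 4) → L1-HIT  vc=[]
4: 0xbb (blk 46, set 6) → MISS  vc=[]
5: 0xda (blk 54, set 6) → MISS  vc=[46]
6: 0x71 (blk 28, set 4) → L1-HIT  vc=[46]
7: 0x72 (blk 28, set 4) → L1-HIT  vc=[46]
8: 0x3b (blk 14, set 6) → MISS  vc=[46, 54]
9: 0x38 (blk 14, set 6) → L1-HIT  vc=[46, 54]
10: 0x58 (blk 22, set 6) → MISS  vc=[46, 54, 14]
11: 0x38 (blk 14, set 6) → VC-HIT  vc=[46, 54, 22]
12: 0x3b (blk 14, set 6) → L1-HIT  vc=[46, 54, 22]
13: 0x58 (blk 22, set 6) → VC-HIT  vc=[46, 54, 14]
14: 0x3a (blk 14, set 6) → VC-HIT  vc=[46, 54, 22]

VC = [46, 54, 22]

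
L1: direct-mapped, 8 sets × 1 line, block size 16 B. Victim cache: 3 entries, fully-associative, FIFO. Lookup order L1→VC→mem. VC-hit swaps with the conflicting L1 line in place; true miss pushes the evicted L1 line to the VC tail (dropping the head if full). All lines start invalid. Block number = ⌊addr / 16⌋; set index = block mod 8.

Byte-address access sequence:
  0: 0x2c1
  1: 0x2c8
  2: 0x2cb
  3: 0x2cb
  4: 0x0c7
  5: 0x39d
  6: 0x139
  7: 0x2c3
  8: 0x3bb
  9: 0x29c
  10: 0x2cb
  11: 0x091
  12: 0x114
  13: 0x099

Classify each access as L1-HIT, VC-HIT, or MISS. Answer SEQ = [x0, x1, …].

  [0] addr=0x2c1 blk=44 s=4: MISS | VC []
  [1] addr=0x2c8 blk=44 s=4: L1-HIT | VC []
  [2] addr=0x2cb blk=44 s=4: L1-HIT | VC []
  [3] addr=0x2cb blk=44 s=4: L1-HIT | VC []
  [4] addr=0xc7 blk=12 s=4: MISS | VC [44]
  [5] addr=0x39d blk=57 s=1: MISS | VC [44]
  [6] addr=0x139 blk=19 s=3: MISS | VC [44]
  [7] addr=0x2c3 blk=44 s=4: VC-HIT | VC [12]
  [8] addr=0x3bb blk=59 s=3: MISS | VC [12, 19]
  [9] addr=0x29c blk=41 s=1: MISS | VC [12, 19, 57]
  [10] addr=0x2cb blk=44 s=4: L1-HIT | VC [12, 19, 57]
  [11] addr=0x91 blk=9 s=1: MISS | VC [19, 57, 41]
  [12] addr=0x114 blk=17 s=1: MISS | VC [57, 41, 9]
  [13] addr=0x99 blk=9 s=1: VC-HIT | VC [57, 41, 17]

SEQ = [MISS, L1-HIT, L1-HIT, L1-HIT, MISS, MISS, MISS, VC-HIT, MISS, MISS, L1-HIT, MISS, MISS, VC-HIT]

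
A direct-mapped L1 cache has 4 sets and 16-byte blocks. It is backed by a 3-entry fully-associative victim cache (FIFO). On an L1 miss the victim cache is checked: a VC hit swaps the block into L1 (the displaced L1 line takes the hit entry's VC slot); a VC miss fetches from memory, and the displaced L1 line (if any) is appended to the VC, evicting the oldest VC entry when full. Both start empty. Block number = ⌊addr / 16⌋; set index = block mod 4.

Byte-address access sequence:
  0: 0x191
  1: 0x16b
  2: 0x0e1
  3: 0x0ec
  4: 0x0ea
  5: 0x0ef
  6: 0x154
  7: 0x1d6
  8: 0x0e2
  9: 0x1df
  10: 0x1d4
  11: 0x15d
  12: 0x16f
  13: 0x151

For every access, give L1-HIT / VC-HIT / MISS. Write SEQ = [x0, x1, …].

SEQ = [MISS, MISS, MISS, L1-HIT, L1-HIT, L1-HIT, MISS, MISS, L1-HIT, L1-HIT, L1-HIT, VC-HIT, VC-HIT, L1-HIT]

  [0] addr=0x191 blk=25 s=1: MISS | VC []
  [1] addr=0x16b blk=22 s=2: MISS | VC []
  [2] addr=0xe1 blk=14 s=2: MISS | VC [22]
  [3] addr=0xec blk=14 s=2: L1-HIT | VC [22]
  [4] addr=0xea blk=14 s=2: L1-HIT | VC [22]
  [5] addr=0xef blk=14 s=2: L1-HIT | VC [22]
  [6] addr=0x154 blk=21 s=1: MISS | VC [22, 25]
  [7] addr=0x1d6 blk=29 s=1: MISS | VC [22, 25, 21]
  [8] addr=0xe2 blk=14 s=2: L1-HIT | VC [22, 25, 21]
  [9] addr=0x1df blk=29 s=1: L1-HIT | VC [22, 25, 21]
  [10] addr=0x1d4 blk=29 s=1: L1-HIT | VC [22, 25, 21]
  [11] addr=0x15d blk=21 s=1: VC-HIT | VC [22, 25, 29]
  [12] addr=0x16f blk=22 s=2: VC-HIT | VC [14, 25, 29]
  [13] addr=0x151 blk=21 s=1: L1-HIT | VC [14, 25, 29]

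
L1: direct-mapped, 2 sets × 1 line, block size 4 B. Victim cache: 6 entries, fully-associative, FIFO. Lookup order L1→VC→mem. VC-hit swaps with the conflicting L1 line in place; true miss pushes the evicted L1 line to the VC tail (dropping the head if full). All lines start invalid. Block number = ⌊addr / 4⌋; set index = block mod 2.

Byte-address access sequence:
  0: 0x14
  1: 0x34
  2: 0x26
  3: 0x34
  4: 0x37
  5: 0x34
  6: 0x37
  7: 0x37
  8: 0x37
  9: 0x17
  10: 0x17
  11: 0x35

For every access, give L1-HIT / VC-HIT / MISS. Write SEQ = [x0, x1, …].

  [0] addr=0x14 blk=5 s=1: MISS | VC []
  [1] addr=0x34 blk=13 s=1: MISS | VC [5]
  [2] addr=0x26 blk=9 s=1: MISS | VC [5, 13]
  [3] addr=0x34 blk=13 s=1: VC-HIT | VC [5, 9]
  [4] addr=0x37 blk=13 s=1: L1-HIT | VC [5, 9]
  [5] addr=0x34 blk=13 s=1: L1-HIT | VC [5, 9]
  [6] addr=0x37 blk=13 s=1: L1-HIT | VC [5, 9]
  [7] addr=0x37 blk=13 s=1: L1-HIT | VC [5, 9]
  [8] addr=0x37 blk=13 s=1: L1-HIT | VC [5, 9]
  [9] addr=0x17 blk=5 s=1: VC-HIT | VC [13, 9]
  [10] addr=0x17 blk=5 s=1: L1-HIT | VC [13, 9]
  [11] addr=0x35 blk=13 s=1: VC-HIT | VC [5, 9]

SEQ = [MISS, MISS, MISS, VC-HIT, L1-HIT, L1-HIT, L1-HIT, L1-HIT, L1-HIT, VC-HIT, L1-HIT, VC-HIT]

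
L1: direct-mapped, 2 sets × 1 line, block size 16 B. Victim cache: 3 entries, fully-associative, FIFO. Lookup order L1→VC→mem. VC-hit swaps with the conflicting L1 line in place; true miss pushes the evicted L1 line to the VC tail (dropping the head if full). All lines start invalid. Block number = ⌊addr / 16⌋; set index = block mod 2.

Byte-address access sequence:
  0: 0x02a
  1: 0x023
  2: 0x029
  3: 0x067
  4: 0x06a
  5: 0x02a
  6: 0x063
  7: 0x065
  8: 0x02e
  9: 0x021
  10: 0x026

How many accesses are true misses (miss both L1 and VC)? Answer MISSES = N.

0: 0x2a (blk 2, set 0) → MISS  vc=[]
1: 0x23 (blk 2, set 0) → L1-HIT  vc=[]
2: 0x29 (blk 2, set 0) → L1-HIT  vc=[]
3: 0x67 (blk 6, set 0) → MISS  vc=[2]
4: 0x6a (blk 6, set 0) → L1-HIT  vc=[2]
5: 0x2a (blk 2, set 0) → VC-HIT  vc=[6]
6: 0x63 (blk 6, set 0) → VC-HIT  vc=[2]
7: 0x65 (blk 6, set 0) → L1-HIT  vc=[2]
8: 0x2e (blk 2, set 0) → VC-HIT  vc=[6]
9: 0x21 (blk 2, set 0) → L1-HIT  vc=[6]
10: 0x26 (blk 2, set 0) → L1-HIT  vc=[6]

MISSES = 2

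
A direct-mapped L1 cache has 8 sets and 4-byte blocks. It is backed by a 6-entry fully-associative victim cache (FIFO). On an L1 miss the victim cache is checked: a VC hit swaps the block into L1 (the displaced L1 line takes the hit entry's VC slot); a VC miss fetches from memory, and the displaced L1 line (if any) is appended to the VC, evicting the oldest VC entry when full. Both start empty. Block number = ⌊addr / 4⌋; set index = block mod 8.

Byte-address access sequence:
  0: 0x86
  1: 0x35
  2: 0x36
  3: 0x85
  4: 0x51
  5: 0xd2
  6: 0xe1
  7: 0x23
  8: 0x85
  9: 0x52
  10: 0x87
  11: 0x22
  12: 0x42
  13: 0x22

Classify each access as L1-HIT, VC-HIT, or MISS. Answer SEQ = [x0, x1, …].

SEQ = [MISS, MISS, L1-HIT, L1-HIT, MISS, MISS, MISS, MISS, L1-HIT, VC-HIT, L1-HIT, L1-HIT, MISS, VC-HIT]

#0 0x86→b33/s1 MISS; vc=[]
#1 0x35→b13/s5 MISS; vc=[]
#2 0x36→b13/s5 L1-HIT; vc=[]
#3 0x85→b33/s1 L1-HIT; vc=[]
#4 0x51→b20/s4 MISS; vc=[]
#5 0xd2→b52/s4 MISS; vc=[20]
#6 0xe1→b56/s0 MISS; vc=[20]
#7 0x23→b8/s0 MISS; vc=[20,56]
#8 0x85→b33/s1 L1-HIT; vc=[20,56]
#9 0x52→b20/s4 VC-HIT; vc=[52,56]
#10 0x87→b33/s1 L1-HIT; vc=[52,56]
#11 0x22→b8/s0 L1-HIT; vc=[52,56]
#12 0x42→b16/s0 MISS; vc=[52,56,8]
#13 0x22→b8/s0 VC-HIT; vc=[52,56,16]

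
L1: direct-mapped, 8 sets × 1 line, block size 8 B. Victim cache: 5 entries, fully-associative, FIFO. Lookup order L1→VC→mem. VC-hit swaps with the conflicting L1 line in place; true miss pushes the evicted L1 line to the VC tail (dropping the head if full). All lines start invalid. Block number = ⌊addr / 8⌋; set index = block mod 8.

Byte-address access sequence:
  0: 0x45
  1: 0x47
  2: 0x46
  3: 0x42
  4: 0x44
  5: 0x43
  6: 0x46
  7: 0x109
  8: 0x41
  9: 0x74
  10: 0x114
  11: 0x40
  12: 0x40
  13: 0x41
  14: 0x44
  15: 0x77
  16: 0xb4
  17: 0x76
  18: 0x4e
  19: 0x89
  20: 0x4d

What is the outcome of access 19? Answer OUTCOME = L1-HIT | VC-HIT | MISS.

OUTCOME = MISS

0: 0x45 (blk 8, set 0) → MISS  vc=[]
1: 0x47 (blk 8, set 0) → L1-HIT  vc=[]
2: 0x46 (blk 8, set 0) → L1-HIT  vc=[]
3: 0x42 (blk 8, set 0) → L1-HIT  vc=[]
4: 0x44 (blk 8, set 0) → L1-HIT  vc=[]
5: 0x43 (blk 8, set 0) → L1-HIT  vc=[]
6: 0x46 (blk 8, set 0) → L1-HIT  vc=[]
7: 0x109 (blk 33, set 1) → MISS  vc=[]
8: 0x41 (blk 8, set 0) → L1-HIT  vc=[]
9: 0x74 (blk 14, set 6) → MISS  vc=[]
10: 0x114 (blk 34, set 2) → MISS  vc=[]
11: 0x40 (blk 8, set 0) → L1-HIT  vc=[]
12: 0x40 (blk 8, set 0) → L1-HIT  vc=[]
13: 0x41 (blk 8, set 0) → L1-HIT  vc=[]
14: 0x44 (blk 8, set 0) → L1-HIT  vc=[]
15: 0x77 (blk 14, set 6) → L1-HIT  vc=[]
16: 0xb4 (blk 22, set 6) → MISS  vc=[14]
17: 0x76 (blk 14, set 6) → VC-HIT  vc=[22]
18: 0x4e (blk 9, set 1) → MISS  vc=[22, 33]
19: 0x89 (blk 17, set 1) → MISS  vc=[22, 33, 9]
20: 0x4d (blk 9, set 1) → VC-HIT  vc=[22, 33, 17]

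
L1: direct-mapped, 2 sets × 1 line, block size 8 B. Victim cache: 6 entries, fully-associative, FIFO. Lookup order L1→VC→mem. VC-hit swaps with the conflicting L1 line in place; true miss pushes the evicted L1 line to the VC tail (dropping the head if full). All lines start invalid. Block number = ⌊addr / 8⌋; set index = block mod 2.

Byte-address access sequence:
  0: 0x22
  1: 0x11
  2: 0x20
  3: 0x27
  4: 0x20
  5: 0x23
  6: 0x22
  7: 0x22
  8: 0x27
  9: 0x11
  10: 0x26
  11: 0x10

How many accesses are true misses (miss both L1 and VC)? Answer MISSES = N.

MISSES = 2

0: 0x22 (blk 4, set 0) → MISS  vc=[]
1: 0x11 (blk 2, set 0) → MISS  vc=[4]
2: 0x20 (blk 4, set 0) → VC-HIT  vc=[2]
3: 0x27 (blk 4, set 0) → L1-HIT  vc=[2]
4: 0x20 (blk 4, set 0) → L1-HIT  vc=[2]
5: 0x23 (blk 4, set 0) → L1-HIT  vc=[2]
6: 0x22 (blk 4, set 0) → L1-HIT  vc=[2]
7: 0x22 (blk 4, set 0) → L1-HIT  vc=[2]
8: 0x27 (blk 4, set 0) → L1-HIT  vc=[2]
9: 0x11 (blk 2, set 0) → VC-HIT  vc=[4]
10: 0x26 (blk 4, set 0) → VC-HIT  vc=[2]
11: 0x10 (blk 2, set 0) → VC-HIT  vc=[4]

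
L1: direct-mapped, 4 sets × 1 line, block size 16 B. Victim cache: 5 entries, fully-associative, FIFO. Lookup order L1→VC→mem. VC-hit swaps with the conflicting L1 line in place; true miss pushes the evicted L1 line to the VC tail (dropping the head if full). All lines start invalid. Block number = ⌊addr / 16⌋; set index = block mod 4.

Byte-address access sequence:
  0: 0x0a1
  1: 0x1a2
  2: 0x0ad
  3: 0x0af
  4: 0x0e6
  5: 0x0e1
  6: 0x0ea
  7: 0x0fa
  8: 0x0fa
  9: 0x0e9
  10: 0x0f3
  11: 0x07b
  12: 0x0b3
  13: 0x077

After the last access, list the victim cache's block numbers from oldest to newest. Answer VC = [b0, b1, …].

#0 0xa1→b10/s2 MISS; vc=[]
#1 0x1a2→b26/s2 MISS; vc=[10]
#2 0xad→b10/s2 VC-HIT; vc=[26]
#3 0xaf→b10/s2 L1-HIT; vc=[26]
#4 0xe6→b14/s2 MISS; vc=[26,10]
#5 0xe1→b14/s2 L1-HIT; vc=[26,10]
#6 0xea→b14/s2 L1-HIT; vc=[26,10]
#7 0xfa→b15/s3 MISS; vc=[26,10]
#8 0xfa→b15/s3 L1-HIT; vc=[26,10]
#9 0xe9→b14/s2 L1-HIT; vc=[26,10]
#10 0xf3→b15/s3 L1-HIT; vc=[26,10]
#11 0x7b→b7/s3 MISS; vc=[26,10,15]
#12 0xb3→b11/s3 MISS; vc=[26,10,15,7]
#13 0x77→b7/s3 VC-HIT; vc=[26,10,15,11]

VC = [26, 10, 15, 11]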